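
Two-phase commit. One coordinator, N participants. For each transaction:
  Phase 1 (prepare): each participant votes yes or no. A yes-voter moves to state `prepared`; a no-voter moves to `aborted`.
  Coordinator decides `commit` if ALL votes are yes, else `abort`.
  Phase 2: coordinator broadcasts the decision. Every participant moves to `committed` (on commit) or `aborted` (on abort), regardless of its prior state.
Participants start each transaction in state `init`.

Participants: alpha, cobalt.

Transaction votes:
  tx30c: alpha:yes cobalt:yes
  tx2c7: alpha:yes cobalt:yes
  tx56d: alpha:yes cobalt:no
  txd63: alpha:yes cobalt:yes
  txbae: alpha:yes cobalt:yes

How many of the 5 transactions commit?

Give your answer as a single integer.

tx30c: all yes -> commit (commits=1)
tx2c7: all yes -> commit (commits=2)
tx56d: no from cobalt -> abort (commits=2)
txd63: all yes -> commit (commits=3)
txbae: all yes -> commit (commits=4)

Answer: 4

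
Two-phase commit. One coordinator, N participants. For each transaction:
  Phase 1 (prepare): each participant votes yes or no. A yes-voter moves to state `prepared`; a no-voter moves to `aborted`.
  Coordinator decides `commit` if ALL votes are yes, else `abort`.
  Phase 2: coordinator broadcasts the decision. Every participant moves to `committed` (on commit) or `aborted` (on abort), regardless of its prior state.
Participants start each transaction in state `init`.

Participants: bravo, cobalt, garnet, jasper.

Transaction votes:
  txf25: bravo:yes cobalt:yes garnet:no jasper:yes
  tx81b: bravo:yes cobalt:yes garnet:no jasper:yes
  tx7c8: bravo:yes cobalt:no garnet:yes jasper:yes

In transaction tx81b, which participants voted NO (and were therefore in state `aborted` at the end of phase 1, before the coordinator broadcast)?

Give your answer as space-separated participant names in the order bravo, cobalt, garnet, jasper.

Txn tx81b phase 1: bravo yes -> prepared; cobalt yes -> prepared; garnet no -> aborted; jasper yes -> prepared

Answer: garnet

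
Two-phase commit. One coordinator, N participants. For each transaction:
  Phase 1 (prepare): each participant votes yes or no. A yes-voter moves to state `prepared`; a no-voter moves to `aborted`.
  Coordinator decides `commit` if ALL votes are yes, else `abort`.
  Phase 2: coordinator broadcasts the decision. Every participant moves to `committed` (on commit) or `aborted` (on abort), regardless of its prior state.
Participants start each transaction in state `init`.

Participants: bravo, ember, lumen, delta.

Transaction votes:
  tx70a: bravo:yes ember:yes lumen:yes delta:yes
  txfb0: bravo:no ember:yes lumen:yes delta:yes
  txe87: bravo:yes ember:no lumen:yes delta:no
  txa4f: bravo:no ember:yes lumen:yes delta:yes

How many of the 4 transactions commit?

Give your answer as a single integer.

tx70a: all yes -> commit (commits=1)
txfb0: no from bravo -> abort (commits=1)
txe87: no from ember, delta -> abort (commits=1)
txa4f: no from bravo -> abort (commits=1)

Answer: 1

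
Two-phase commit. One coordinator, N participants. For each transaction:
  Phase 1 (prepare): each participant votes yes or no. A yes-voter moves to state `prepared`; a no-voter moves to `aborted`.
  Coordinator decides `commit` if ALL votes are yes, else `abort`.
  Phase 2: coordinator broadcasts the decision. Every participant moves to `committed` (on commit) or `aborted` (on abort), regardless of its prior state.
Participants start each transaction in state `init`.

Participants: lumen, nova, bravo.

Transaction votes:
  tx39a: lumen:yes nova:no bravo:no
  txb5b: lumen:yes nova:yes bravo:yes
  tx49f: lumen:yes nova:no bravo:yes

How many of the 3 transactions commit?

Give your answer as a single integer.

Answer: 1

Derivation:
tx39a: no from nova, bravo -> abort (commits=0)
txb5b: all yes -> commit (commits=1)
tx49f: no from nova -> abort (commits=1)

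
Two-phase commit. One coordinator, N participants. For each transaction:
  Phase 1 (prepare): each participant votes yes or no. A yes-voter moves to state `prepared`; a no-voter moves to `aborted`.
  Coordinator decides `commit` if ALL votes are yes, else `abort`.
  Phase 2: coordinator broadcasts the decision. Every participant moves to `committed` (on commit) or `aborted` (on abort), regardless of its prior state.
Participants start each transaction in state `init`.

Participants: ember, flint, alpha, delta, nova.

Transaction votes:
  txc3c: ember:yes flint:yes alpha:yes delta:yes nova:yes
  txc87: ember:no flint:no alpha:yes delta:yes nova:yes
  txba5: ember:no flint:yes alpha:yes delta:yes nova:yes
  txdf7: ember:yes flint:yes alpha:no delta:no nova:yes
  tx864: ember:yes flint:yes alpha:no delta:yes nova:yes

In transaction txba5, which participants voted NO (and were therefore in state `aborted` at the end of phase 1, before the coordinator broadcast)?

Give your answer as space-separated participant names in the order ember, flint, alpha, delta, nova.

Answer: ember

Derivation:
Txn txba5 phase 1: ember no -> aborted; flint yes -> prepared; alpha yes -> prepared; delta yes -> prepared; nova yes -> prepared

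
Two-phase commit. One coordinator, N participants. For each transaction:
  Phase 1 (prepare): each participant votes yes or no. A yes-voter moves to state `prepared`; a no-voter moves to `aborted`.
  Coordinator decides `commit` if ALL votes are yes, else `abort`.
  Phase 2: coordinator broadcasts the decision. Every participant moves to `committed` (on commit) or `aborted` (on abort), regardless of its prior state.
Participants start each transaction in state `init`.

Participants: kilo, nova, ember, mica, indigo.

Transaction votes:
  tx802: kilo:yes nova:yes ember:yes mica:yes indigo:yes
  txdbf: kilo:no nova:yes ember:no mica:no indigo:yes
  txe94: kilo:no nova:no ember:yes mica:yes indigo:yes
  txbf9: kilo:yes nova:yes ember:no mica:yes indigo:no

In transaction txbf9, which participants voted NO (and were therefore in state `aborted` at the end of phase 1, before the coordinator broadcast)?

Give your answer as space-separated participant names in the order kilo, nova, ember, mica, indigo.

Answer: ember indigo

Derivation:
Txn txbf9 phase 1: kilo yes -> prepared; nova yes -> prepared; ember no -> aborted; mica yes -> prepared; indigo no -> aborted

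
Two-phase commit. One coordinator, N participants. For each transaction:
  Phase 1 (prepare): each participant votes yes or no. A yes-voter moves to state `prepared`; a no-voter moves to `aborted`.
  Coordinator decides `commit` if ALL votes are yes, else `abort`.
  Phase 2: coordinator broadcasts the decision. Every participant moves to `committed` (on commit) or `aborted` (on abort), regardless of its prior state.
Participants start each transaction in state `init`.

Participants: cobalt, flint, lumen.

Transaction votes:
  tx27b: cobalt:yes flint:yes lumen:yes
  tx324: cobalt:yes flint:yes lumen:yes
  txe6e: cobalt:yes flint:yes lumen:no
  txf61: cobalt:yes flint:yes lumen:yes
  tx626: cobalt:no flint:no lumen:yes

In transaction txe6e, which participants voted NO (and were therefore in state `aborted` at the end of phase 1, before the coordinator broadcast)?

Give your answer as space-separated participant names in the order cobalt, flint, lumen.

Answer: lumen

Derivation:
Txn txe6e phase 1: cobalt yes -> prepared; flint yes -> prepared; lumen no -> aborted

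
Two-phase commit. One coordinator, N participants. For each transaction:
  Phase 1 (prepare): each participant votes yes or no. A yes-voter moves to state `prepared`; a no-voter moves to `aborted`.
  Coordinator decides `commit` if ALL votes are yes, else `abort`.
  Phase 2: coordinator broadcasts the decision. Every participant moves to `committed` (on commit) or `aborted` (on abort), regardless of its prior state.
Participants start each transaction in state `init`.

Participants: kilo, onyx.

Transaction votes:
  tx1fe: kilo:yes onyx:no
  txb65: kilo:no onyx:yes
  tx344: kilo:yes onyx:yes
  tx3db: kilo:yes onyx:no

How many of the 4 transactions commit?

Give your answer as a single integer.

tx1fe: no from onyx -> abort (commits=0)
txb65: no from kilo -> abort (commits=0)
tx344: all yes -> commit (commits=1)
tx3db: no from onyx -> abort (commits=1)

Answer: 1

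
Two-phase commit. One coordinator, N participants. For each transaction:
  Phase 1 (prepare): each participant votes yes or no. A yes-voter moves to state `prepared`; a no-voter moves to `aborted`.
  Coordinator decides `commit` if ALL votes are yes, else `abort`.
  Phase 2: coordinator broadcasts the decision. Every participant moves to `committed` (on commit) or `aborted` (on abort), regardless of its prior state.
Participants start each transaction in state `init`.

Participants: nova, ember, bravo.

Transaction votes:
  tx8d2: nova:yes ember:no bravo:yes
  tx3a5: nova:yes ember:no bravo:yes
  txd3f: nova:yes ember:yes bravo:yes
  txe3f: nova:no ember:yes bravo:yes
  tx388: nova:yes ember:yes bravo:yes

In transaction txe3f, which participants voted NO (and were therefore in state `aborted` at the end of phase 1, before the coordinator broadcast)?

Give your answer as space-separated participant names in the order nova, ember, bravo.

Txn txe3f phase 1: nova no -> aborted; ember yes -> prepared; bravo yes -> prepared

Answer: nova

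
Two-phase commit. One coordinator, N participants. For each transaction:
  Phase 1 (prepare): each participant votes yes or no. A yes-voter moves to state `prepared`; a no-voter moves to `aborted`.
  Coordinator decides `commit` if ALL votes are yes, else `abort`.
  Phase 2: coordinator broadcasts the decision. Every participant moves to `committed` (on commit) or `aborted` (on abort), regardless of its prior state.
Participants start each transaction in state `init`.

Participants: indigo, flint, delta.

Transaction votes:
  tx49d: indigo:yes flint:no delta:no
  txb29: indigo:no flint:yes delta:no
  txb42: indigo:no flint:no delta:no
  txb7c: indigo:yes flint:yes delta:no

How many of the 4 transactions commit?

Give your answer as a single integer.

tx49d: no from flint, delta -> abort (commits=0)
txb29: no from indigo, delta -> abort (commits=0)
txb42: no from indigo, flint, delta -> abort (commits=0)
txb7c: no from delta -> abort (commits=0)

Answer: 0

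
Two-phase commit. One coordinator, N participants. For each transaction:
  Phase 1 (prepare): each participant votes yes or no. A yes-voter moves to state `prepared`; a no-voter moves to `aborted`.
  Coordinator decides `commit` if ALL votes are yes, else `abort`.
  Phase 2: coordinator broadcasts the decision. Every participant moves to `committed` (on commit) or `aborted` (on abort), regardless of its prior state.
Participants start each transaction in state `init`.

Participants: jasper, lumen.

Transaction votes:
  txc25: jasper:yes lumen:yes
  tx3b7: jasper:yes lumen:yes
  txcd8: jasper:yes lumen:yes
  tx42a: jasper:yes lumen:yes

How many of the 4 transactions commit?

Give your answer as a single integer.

txc25: all yes -> commit (commits=1)
tx3b7: all yes -> commit (commits=2)
txcd8: all yes -> commit (commits=3)
tx42a: all yes -> commit (commits=4)

Answer: 4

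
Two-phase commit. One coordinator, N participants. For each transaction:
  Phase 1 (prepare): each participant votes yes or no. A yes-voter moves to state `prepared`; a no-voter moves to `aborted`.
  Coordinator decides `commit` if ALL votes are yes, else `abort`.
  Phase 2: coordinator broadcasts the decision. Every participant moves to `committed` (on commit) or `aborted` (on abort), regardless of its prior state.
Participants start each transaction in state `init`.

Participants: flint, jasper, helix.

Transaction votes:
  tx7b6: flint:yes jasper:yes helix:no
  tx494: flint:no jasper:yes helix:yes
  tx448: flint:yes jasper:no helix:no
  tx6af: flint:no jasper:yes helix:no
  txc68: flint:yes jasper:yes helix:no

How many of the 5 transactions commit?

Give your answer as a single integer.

tx7b6: no from helix -> abort (commits=0)
tx494: no from flint -> abort (commits=0)
tx448: no from jasper, helix -> abort (commits=0)
tx6af: no from flint, helix -> abort (commits=0)
txc68: no from helix -> abort (commits=0)

Answer: 0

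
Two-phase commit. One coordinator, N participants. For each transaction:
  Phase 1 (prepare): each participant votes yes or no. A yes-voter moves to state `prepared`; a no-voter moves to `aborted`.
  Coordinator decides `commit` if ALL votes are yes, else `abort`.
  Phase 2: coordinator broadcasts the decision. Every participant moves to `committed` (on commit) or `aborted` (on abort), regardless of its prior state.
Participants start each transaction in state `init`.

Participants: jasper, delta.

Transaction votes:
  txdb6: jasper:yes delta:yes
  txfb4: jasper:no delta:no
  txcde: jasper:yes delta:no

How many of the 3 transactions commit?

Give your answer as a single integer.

Answer: 1

Derivation:
txdb6: all yes -> commit (commits=1)
txfb4: no from jasper, delta -> abort (commits=1)
txcde: no from delta -> abort (commits=1)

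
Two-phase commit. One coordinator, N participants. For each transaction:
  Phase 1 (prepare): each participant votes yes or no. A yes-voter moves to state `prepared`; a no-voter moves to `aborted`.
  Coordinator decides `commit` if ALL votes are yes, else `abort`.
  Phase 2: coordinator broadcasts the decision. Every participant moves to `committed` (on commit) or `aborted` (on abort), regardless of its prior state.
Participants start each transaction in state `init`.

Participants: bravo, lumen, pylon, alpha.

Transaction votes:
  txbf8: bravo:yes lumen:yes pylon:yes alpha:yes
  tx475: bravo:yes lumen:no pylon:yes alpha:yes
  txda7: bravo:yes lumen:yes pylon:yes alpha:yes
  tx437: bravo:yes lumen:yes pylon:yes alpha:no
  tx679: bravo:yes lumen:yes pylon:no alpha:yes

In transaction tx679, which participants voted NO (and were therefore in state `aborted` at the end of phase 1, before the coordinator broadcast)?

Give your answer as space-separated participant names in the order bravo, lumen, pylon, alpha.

Txn tx679 phase 1: bravo yes -> prepared; lumen yes -> prepared; pylon no -> aborted; alpha yes -> prepared

Answer: pylon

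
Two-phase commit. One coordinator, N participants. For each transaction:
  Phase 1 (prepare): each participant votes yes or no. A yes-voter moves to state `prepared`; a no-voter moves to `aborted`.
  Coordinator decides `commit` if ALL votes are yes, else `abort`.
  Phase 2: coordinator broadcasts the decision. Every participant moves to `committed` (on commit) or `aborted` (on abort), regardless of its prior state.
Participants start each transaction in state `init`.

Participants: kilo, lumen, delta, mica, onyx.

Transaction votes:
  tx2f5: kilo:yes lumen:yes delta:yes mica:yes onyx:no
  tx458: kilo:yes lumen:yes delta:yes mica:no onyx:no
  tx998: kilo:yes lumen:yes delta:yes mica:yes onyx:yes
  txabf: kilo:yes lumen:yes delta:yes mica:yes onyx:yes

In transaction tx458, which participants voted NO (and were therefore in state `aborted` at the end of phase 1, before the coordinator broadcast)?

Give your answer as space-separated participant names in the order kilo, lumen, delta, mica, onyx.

Answer: mica onyx

Derivation:
Txn tx458 phase 1: kilo yes -> prepared; lumen yes -> prepared; delta yes -> prepared; mica no -> aborted; onyx no -> aborted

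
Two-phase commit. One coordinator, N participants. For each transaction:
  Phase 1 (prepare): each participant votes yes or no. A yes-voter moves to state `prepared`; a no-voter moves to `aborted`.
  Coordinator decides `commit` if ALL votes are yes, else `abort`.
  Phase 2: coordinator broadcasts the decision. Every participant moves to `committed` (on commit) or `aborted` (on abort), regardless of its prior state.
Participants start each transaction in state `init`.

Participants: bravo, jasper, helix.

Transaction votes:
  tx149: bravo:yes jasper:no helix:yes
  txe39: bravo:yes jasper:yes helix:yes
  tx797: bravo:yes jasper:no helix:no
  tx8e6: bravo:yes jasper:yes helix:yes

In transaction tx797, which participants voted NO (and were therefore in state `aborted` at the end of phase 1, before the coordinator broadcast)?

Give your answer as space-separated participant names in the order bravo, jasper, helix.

Txn tx797 phase 1: bravo yes -> prepared; jasper no -> aborted; helix no -> aborted

Answer: jasper helix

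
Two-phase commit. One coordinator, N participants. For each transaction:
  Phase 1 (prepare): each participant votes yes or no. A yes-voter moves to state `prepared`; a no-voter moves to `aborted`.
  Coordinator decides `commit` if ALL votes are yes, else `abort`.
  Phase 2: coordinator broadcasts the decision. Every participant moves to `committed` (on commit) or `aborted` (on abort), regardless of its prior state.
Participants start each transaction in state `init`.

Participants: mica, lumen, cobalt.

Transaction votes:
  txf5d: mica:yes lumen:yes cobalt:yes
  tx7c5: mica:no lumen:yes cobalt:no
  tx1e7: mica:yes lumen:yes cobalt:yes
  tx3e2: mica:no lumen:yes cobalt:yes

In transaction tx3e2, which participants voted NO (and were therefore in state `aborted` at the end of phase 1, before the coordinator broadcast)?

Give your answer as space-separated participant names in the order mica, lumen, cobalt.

Txn tx3e2 phase 1: mica no -> aborted; lumen yes -> prepared; cobalt yes -> prepared

Answer: mica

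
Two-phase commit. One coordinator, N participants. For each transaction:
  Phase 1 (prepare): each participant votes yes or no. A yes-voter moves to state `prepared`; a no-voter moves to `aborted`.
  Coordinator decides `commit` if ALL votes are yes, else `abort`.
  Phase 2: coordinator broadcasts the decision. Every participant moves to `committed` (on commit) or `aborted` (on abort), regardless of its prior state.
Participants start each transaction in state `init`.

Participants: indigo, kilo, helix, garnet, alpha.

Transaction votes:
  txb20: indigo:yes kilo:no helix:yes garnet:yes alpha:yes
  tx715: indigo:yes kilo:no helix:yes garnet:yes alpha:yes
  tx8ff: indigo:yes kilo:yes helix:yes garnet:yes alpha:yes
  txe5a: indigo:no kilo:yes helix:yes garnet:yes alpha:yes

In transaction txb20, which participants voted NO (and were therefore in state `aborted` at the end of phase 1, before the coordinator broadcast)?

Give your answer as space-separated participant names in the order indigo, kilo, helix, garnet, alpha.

Txn txb20 phase 1: indigo yes -> prepared; kilo no -> aborted; helix yes -> prepared; garnet yes -> prepared; alpha yes -> prepared

Answer: kilo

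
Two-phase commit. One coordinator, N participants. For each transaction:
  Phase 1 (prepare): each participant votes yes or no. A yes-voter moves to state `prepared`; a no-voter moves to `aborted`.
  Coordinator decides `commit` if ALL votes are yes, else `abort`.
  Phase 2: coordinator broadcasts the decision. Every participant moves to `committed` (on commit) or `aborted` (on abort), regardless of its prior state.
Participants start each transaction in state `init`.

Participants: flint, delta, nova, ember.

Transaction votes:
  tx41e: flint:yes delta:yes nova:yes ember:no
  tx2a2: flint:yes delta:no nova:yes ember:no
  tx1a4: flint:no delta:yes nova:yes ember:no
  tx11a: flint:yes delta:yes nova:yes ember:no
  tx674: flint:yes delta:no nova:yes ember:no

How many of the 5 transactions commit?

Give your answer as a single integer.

Answer: 0

Derivation:
tx41e: no from ember -> abort (commits=0)
tx2a2: no from delta, ember -> abort (commits=0)
tx1a4: no from flint, ember -> abort (commits=0)
tx11a: no from ember -> abort (commits=0)
tx674: no from delta, ember -> abort (commits=0)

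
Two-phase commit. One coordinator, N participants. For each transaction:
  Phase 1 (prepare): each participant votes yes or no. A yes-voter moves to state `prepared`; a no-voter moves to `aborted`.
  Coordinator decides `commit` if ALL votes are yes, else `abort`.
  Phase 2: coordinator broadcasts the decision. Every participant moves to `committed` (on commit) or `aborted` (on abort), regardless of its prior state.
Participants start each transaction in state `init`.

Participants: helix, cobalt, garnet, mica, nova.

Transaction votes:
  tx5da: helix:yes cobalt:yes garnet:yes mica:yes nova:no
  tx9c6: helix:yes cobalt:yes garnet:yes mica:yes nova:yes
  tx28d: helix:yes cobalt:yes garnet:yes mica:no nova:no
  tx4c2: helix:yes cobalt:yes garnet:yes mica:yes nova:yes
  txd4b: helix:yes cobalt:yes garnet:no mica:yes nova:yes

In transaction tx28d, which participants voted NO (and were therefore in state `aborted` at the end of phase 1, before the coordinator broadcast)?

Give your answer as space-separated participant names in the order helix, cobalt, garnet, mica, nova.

Answer: mica nova

Derivation:
Txn tx28d phase 1: helix yes -> prepared; cobalt yes -> prepared; garnet yes -> prepared; mica no -> aborted; nova no -> aborted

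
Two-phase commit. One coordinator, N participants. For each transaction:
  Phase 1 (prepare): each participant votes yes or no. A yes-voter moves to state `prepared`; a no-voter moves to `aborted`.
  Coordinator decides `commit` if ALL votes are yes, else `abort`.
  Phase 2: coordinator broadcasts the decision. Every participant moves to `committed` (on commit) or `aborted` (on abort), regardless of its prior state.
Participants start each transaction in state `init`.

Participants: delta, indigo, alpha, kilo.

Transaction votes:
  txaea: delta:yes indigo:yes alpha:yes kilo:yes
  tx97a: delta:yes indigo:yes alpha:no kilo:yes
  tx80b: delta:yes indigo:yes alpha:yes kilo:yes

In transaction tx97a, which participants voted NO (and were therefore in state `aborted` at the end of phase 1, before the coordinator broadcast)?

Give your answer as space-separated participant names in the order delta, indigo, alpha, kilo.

Answer: alpha

Derivation:
Txn tx97a phase 1: delta yes -> prepared; indigo yes -> prepared; alpha no -> aborted; kilo yes -> prepared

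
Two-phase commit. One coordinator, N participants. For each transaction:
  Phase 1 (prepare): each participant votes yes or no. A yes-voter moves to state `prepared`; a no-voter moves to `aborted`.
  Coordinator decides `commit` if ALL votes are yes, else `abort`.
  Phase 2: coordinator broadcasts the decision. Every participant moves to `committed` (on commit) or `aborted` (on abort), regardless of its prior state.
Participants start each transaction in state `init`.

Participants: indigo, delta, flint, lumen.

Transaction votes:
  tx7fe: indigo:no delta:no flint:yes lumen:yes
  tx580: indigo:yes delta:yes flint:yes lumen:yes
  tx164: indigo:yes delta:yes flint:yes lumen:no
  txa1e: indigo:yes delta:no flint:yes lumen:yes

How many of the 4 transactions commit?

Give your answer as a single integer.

tx7fe: no from indigo, delta -> abort (commits=0)
tx580: all yes -> commit (commits=1)
tx164: no from lumen -> abort (commits=1)
txa1e: no from delta -> abort (commits=1)

Answer: 1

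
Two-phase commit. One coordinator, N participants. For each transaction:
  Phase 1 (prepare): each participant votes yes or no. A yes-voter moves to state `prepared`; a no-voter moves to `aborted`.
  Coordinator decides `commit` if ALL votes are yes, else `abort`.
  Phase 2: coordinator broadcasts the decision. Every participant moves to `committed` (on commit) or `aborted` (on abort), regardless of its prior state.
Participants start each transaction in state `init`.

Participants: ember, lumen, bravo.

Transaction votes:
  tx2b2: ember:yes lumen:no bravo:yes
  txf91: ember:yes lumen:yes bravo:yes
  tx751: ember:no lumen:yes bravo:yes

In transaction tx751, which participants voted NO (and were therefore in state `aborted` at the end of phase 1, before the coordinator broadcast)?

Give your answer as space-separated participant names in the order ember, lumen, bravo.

Answer: ember

Derivation:
Txn tx751 phase 1: ember no -> aborted; lumen yes -> prepared; bravo yes -> prepared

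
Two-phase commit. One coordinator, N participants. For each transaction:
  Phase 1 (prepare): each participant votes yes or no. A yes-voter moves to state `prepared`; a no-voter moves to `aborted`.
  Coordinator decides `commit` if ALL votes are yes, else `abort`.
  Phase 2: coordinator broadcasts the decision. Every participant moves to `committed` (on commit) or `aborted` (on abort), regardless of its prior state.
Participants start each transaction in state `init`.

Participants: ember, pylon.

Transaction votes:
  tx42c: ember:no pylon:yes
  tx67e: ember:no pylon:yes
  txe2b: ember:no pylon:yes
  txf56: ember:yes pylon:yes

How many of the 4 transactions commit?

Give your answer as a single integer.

tx42c: no from ember -> abort (commits=0)
tx67e: no from ember -> abort (commits=0)
txe2b: no from ember -> abort (commits=0)
txf56: all yes -> commit (commits=1)

Answer: 1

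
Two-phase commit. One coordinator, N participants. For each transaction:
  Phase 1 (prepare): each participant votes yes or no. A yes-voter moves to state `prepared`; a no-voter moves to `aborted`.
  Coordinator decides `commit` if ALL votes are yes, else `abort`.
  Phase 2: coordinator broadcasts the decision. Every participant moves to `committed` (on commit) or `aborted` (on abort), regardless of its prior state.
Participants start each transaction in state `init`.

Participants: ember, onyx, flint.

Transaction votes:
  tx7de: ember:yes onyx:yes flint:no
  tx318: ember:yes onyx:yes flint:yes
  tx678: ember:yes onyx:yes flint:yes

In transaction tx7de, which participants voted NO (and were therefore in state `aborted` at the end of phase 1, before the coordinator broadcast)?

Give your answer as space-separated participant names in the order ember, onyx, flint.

Txn tx7de phase 1: ember yes -> prepared; onyx yes -> prepared; flint no -> aborted

Answer: flint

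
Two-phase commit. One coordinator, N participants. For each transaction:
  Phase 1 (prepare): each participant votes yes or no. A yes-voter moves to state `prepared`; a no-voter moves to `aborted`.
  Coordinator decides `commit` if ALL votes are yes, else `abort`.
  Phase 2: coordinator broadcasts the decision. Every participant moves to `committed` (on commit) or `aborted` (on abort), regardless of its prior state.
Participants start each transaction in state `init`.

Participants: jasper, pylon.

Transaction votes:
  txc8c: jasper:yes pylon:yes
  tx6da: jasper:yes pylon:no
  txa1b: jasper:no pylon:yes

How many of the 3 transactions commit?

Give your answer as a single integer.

Answer: 1

Derivation:
txc8c: all yes -> commit (commits=1)
tx6da: no from pylon -> abort (commits=1)
txa1b: no from jasper -> abort (commits=1)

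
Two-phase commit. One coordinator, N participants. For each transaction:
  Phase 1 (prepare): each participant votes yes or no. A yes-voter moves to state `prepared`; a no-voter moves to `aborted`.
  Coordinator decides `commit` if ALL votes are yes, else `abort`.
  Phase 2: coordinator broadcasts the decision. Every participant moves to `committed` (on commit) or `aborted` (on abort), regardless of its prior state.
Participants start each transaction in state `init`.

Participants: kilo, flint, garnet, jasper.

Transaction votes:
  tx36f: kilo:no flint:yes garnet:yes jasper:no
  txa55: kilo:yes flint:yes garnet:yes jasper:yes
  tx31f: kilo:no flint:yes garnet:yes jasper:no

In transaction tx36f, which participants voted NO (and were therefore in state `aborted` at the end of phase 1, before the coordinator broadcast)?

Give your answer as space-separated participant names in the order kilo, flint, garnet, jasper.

Answer: kilo jasper

Derivation:
Txn tx36f phase 1: kilo no -> aborted; flint yes -> prepared; garnet yes -> prepared; jasper no -> aborted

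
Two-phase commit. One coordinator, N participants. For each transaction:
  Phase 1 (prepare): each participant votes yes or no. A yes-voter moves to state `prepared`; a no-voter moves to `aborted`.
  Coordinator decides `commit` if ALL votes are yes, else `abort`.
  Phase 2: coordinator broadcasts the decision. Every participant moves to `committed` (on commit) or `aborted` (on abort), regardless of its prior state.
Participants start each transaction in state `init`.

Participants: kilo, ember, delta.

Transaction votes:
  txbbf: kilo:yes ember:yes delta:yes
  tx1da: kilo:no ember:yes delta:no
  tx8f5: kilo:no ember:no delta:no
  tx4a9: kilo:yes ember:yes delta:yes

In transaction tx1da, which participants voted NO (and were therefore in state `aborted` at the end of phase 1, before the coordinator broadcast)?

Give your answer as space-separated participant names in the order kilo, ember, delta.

Answer: kilo delta

Derivation:
Txn tx1da phase 1: kilo no -> aborted; ember yes -> prepared; delta no -> aborted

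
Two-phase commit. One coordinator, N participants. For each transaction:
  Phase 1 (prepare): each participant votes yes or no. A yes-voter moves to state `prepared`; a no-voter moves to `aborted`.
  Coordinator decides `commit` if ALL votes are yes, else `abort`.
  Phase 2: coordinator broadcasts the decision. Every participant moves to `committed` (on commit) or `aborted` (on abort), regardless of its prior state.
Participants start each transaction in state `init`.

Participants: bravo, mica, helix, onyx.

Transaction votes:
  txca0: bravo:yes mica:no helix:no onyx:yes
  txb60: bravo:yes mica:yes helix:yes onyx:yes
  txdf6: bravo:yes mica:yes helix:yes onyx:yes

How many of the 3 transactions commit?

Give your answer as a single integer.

Answer: 2

Derivation:
txca0: no from mica, helix -> abort (commits=0)
txb60: all yes -> commit (commits=1)
txdf6: all yes -> commit (commits=2)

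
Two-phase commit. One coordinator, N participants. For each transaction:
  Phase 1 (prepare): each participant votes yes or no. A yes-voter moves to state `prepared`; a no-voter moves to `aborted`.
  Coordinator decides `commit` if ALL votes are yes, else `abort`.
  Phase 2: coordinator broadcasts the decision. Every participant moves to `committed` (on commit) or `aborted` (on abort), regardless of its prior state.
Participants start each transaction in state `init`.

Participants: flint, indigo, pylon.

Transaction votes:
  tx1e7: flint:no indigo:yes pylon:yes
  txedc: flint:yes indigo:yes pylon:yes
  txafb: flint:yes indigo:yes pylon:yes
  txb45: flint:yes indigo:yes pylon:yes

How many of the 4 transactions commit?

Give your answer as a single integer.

Answer: 3

Derivation:
tx1e7: no from flint -> abort (commits=0)
txedc: all yes -> commit (commits=1)
txafb: all yes -> commit (commits=2)
txb45: all yes -> commit (commits=3)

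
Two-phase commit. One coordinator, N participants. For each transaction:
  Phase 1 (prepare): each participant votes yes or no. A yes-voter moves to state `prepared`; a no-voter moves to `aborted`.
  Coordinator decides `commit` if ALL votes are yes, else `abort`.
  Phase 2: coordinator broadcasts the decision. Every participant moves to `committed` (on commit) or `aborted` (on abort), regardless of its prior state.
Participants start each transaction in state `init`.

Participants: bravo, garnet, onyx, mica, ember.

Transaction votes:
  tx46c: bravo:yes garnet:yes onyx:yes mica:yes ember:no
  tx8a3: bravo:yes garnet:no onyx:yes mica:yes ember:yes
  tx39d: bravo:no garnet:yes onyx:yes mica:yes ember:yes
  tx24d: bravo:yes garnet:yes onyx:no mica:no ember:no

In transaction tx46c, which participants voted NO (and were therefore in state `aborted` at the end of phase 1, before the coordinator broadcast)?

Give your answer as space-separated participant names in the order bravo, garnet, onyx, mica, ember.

Answer: ember

Derivation:
Txn tx46c phase 1: bravo yes -> prepared; garnet yes -> prepared; onyx yes -> prepared; mica yes -> prepared; ember no -> aborted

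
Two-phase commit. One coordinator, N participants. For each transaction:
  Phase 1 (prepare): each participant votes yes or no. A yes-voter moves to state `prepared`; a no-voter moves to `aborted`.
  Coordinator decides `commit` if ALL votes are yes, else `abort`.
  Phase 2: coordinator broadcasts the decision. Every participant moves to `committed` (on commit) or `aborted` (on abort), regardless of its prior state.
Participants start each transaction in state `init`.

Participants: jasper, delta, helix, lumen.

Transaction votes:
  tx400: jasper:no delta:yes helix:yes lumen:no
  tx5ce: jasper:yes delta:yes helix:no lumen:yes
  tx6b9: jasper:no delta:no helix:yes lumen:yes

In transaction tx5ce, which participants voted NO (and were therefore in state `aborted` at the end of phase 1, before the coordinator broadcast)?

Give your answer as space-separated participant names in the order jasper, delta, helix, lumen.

Answer: helix

Derivation:
Txn tx5ce phase 1: jasper yes -> prepared; delta yes -> prepared; helix no -> aborted; lumen yes -> prepared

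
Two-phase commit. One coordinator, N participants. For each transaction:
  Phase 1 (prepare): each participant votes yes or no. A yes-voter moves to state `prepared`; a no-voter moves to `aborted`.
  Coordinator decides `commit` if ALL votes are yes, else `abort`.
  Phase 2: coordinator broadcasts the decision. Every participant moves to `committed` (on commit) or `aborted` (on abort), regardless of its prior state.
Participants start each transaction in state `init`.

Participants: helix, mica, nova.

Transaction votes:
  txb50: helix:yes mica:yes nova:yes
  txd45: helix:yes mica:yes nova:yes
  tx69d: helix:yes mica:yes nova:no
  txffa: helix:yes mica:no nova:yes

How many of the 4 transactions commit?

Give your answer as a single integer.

Answer: 2

Derivation:
txb50: all yes -> commit (commits=1)
txd45: all yes -> commit (commits=2)
tx69d: no from nova -> abort (commits=2)
txffa: no from mica -> abort (commits=2)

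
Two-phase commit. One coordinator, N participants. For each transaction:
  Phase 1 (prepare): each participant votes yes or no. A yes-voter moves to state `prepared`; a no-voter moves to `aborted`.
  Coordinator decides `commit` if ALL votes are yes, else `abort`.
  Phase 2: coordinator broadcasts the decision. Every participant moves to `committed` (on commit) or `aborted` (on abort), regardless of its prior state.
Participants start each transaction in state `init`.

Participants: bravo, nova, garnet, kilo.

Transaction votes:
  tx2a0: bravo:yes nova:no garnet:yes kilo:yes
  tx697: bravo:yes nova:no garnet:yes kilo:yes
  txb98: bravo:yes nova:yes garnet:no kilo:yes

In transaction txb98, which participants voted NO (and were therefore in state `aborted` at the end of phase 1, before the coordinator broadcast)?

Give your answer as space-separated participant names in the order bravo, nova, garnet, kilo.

Txn txb98 phase 1: bravo yes -> prepared; nova yes -> prepared; garnet no -> aborted; kilo yes -> prepared

Answer: garnet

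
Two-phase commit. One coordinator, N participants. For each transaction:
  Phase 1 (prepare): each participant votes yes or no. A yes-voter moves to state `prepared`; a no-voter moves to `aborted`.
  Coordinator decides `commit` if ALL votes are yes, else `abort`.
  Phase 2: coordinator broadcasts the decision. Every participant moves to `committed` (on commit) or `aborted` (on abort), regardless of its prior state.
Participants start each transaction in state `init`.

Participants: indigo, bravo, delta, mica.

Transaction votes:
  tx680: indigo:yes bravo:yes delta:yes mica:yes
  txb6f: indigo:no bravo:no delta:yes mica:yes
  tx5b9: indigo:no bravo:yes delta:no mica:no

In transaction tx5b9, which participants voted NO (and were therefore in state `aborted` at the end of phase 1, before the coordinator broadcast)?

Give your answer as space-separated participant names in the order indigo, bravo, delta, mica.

Txn tx5b9 phase 1: indigo no -> aborted; bravo yes -> prepared; delta no -> aborted; mica no -> aborted

Answer: indigo delta mica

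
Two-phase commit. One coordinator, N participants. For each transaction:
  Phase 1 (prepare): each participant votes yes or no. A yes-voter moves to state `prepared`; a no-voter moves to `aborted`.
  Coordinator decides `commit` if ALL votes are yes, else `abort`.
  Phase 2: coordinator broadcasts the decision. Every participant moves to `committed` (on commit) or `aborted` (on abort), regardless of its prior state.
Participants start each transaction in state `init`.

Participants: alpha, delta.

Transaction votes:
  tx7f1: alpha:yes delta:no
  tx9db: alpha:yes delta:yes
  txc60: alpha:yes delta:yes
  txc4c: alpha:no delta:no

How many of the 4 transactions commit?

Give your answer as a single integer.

Answer: 2

Derivation:
tx7f1: no from delta -> abort (commits=0)
tx9db: all yes -> commit (commits=1)
txc60: all yes -> commit (commits=2)
txc4c: no from alpha, delta -> abort (commits=2)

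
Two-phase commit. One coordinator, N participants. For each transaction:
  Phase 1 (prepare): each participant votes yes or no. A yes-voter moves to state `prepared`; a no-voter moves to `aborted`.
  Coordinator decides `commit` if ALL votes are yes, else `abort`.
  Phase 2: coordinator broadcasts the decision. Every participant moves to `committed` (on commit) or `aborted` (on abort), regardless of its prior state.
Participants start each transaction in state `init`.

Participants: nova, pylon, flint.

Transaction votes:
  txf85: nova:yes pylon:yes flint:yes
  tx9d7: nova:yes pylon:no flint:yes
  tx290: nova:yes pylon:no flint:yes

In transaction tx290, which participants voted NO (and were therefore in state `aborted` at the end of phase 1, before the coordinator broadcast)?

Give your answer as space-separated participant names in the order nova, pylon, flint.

Txn tx290 phase 1: nova yes -> prepared; pylon no -> aborted; flint yes -> prepared

Answer: pylon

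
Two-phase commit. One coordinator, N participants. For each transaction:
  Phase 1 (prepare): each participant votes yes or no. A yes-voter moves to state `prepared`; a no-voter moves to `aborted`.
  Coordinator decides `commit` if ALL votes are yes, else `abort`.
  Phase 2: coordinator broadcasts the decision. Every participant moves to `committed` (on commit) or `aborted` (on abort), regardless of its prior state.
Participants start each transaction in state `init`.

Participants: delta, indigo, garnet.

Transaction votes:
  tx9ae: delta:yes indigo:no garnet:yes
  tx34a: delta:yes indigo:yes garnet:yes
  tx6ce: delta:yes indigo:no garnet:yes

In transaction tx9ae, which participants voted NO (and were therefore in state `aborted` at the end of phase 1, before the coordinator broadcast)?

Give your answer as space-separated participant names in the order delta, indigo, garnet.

Answer: indigo

Derivation:
Txn tx9ae phase 1: delta yes -> prepared; indigo no -> aborted; garnet yes -> prepared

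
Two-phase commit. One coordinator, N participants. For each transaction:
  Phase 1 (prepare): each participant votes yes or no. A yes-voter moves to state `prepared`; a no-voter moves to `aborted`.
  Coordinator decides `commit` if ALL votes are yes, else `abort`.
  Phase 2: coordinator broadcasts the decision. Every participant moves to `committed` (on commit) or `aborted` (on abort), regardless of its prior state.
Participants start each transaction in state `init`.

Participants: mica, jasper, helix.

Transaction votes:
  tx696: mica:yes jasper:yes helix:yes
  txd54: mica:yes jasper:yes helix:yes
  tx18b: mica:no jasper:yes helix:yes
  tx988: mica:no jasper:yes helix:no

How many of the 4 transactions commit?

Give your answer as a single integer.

Answer: 2

Derivation:
tx696: all yes -> commit (commits=1)
txd54: all yes -> commit (commits=2)
tx18b: no from mica -> abort (commits=2)
tx988: no from mica, helix -> abort (commits=2)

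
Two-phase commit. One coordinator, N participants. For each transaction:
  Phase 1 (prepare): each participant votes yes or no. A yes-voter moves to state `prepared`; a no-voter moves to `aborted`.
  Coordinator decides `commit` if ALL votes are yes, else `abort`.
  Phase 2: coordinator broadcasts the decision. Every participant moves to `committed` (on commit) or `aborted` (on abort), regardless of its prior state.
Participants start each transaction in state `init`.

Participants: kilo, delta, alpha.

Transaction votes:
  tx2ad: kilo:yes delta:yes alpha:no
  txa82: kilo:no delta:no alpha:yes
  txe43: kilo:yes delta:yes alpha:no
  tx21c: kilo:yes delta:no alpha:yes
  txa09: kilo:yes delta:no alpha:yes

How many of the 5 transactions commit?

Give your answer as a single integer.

Answer: 0

Derivation:
tx2ad: no from alpha -> abort (commits=0)
txa82: no from kilo, delta -> abort (commits=0)
txe43: no from alpha -> abort (commits=0)
tx21c: no from delta -> abort (commits=0)
txa09: no from delta -> abort (commits=0)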